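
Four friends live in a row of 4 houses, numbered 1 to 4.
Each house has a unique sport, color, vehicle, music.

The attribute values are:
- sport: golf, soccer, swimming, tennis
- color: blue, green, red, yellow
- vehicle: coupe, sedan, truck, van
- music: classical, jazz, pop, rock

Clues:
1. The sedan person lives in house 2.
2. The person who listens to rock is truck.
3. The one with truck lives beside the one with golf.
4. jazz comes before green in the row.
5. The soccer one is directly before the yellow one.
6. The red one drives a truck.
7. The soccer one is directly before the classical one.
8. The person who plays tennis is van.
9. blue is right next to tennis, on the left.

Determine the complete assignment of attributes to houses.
Solution:

House | Sport | Color | Vehicle | Music
---------------------------------------
  1   | soccer | red | truck | rock
  2   | golf | yellow | sedan | classical
  3   | swimming | blue | coupe | jazz
  4   | tennis | green | van | pop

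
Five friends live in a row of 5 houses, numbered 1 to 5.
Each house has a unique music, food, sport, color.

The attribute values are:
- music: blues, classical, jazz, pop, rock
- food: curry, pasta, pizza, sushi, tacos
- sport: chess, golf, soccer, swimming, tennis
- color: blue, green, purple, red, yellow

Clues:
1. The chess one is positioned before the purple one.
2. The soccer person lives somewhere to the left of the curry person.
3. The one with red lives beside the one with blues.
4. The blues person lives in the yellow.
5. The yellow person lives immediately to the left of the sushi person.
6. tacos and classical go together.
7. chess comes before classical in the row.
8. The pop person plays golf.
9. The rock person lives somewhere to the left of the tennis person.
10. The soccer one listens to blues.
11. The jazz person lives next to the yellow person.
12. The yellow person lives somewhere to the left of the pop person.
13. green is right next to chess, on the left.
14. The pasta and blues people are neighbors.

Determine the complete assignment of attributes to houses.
Solution:

House | Music | Food | Sport | Color
------------------------------------
  1   | jazz | pasta | swimming | red
  2   | blues | pizza | soccer | yellow
  3   | pop | sushi | golf | green
  4   | rock | curry | chess | blue
  5   | classical | tacos | tennis | purple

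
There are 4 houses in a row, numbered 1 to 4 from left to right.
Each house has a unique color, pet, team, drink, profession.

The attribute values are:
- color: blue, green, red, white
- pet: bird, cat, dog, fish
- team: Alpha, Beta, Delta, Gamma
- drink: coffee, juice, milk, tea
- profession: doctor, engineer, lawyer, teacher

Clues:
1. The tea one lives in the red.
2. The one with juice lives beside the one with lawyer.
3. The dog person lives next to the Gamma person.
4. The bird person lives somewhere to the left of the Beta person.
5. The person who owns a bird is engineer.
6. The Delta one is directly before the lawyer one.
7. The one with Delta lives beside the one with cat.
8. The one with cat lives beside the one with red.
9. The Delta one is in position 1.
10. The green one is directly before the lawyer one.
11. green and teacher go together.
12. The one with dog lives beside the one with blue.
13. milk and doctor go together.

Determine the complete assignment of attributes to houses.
Solution:

House | Color | Pet | Team | Drink | Profession
-----------------------------------------------
  1   | green | dog | Delta | juice | teacher
  2   | blue | cat | Gamma | coffee | lawyer
  3   | red | bird | Alpha | tea | engineer
  4   | white | fish | Beta | milk | doctor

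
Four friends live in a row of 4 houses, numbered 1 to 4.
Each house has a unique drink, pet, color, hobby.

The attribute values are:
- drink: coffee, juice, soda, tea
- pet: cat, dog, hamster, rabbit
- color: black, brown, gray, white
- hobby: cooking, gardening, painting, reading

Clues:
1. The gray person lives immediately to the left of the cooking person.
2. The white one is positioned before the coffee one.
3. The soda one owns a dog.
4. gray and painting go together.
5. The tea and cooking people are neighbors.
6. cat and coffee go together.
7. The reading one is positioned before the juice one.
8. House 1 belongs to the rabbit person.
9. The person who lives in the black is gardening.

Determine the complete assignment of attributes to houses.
Solution:

House | Drink | Pet | Color | Hobby
-----------------------------------
  1   | tea | rabbit | gray | painting
  2   | soda | dog | white | cooking
  3   | coffee | cat | brown | reading
  4   | juice | hamster | black | gardening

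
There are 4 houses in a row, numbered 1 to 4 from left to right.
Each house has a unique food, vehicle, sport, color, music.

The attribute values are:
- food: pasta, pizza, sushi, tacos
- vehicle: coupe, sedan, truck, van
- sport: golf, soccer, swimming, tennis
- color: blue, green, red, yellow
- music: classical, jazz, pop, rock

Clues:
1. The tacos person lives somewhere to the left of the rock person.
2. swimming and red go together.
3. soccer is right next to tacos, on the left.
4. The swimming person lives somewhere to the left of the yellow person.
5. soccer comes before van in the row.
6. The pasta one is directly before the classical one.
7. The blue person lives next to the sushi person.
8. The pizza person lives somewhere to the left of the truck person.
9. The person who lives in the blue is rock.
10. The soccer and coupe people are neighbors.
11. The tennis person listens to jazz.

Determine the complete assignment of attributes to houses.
Solution:

House | Food | Vehicle | Sport | Color | Music
----------------------------------------------
  1   | pasta | sedan | soccer | green | pop
  2   | tacos | coupe | swimming | red | classical
  3   | pizza | van | golf | blue | rock
  4   | sushi | truck | tennis | yellow | jazz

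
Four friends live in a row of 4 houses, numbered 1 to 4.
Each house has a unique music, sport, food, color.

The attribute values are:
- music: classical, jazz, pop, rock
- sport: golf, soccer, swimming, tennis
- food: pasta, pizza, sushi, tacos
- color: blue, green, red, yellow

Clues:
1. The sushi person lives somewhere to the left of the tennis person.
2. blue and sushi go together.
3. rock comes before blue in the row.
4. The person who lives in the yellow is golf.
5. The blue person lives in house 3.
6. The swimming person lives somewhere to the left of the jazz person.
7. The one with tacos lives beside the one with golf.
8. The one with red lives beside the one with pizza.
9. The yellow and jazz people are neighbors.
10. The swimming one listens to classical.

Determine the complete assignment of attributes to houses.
Solution:

House | Music | Sport | Food | Color
------------------------------------
  1   | classical | swimming | tacos | red
  2   | rock | golf | pizza | yellow
  3   | jazz | soccer | sushi | blue
  4   | pop | tennis | pasta | green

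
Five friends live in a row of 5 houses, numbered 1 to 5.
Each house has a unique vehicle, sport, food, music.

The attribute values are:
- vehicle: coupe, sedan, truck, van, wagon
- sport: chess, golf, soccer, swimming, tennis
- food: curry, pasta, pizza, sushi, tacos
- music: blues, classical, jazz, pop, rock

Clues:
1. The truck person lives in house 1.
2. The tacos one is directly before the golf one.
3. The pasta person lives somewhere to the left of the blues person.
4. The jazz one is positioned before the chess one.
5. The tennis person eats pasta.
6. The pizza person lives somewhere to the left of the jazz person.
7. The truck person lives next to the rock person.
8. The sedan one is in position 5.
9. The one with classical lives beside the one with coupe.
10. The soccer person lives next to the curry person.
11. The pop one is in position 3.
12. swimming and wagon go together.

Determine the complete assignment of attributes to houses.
Solution:

House | Vehicle | Sport | Food | Music
--------------------------------------
  1   | truck | soccer | tacos | classical
  2   | coupe | golf | curry | rock
  3   | wagon | swimming | pizza | pop
  4   | van | tennis | pasta | jazz
  5   | sedan | chess | sushi | blues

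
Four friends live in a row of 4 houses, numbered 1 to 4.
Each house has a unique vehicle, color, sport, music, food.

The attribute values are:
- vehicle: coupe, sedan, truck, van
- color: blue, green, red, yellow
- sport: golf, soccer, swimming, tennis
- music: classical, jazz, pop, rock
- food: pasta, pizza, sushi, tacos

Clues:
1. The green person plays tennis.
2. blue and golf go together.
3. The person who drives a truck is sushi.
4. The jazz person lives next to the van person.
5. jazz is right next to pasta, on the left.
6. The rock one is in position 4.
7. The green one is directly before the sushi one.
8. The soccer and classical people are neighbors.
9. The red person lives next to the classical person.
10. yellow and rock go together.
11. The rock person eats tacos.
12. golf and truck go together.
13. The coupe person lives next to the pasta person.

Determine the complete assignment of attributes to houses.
Solution:

House | Vehicle | Color | Sport | Music | Food
----------------------------------------------
  1   | coupe | red | soccer | jazz | pizza
  2   | van | green | tennis | classical | pasta
  3   | truck | blue | golf | pop | sushi
  4   | sedan | yellow | swimming | rock | tacos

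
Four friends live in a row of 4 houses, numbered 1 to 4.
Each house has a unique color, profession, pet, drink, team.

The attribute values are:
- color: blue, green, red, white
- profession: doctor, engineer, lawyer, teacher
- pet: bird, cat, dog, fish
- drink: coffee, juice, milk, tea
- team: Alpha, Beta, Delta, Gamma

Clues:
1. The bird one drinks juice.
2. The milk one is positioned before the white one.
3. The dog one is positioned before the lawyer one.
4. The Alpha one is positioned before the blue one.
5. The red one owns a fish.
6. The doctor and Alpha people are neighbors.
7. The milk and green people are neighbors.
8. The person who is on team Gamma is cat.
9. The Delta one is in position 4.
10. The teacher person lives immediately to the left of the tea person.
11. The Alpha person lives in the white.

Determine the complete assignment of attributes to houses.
Solution:

House | Color | Profession | Pet | Drink | Team
-----------------------------------------------
  1   | red | teacher | fish | milk | Beta
  2   | green | doctor | cat | tea | Gamma
  3   | white | engineer | dog | coffee | Alpha
  4   | blue | lawyer | bird | juice | Delta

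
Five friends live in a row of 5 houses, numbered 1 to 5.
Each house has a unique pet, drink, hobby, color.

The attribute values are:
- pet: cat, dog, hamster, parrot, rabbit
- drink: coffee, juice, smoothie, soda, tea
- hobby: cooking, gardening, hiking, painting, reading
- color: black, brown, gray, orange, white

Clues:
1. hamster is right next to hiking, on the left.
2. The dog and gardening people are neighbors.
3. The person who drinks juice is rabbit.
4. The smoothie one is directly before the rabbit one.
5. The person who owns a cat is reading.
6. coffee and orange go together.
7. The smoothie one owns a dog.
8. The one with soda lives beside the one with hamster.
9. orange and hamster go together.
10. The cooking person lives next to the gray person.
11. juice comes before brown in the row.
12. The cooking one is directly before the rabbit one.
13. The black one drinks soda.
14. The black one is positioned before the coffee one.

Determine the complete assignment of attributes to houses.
Solution:

House | Pet | Drink | Hobby | Color
-----------------------------------
  1   | dog | smoothie | cooking | white
  2   | rabbit | juice | gardening | gray
  3   | cat | soda | reading | black
  4   | hamster | coffee | painting | orange
  5   | parrot | tea | hiking | brown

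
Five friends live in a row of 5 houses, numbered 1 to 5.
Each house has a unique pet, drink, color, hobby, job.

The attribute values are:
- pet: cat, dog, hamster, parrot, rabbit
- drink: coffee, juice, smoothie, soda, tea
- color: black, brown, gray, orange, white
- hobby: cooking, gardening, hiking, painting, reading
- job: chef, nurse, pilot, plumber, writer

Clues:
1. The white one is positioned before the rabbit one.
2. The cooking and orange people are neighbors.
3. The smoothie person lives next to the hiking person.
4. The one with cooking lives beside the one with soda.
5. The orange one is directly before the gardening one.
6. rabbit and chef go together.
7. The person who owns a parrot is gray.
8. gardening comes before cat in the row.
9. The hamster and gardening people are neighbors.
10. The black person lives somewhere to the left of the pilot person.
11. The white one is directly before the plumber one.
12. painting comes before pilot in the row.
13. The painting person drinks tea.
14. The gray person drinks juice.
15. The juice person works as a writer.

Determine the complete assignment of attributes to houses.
Solution:

House | Pet | Drink | Color | Hobby | Job
-----------------------------------------
  1   | dog | smoothie | white | cooking | nurse
  2   | hamster | soda | orange | hiking | plumber
  3   | parrot | juice | gray | gardening | writer
  4   | rabbit | tea | black | painting | chef
  5   | cat | coffee | brown | reading | pilot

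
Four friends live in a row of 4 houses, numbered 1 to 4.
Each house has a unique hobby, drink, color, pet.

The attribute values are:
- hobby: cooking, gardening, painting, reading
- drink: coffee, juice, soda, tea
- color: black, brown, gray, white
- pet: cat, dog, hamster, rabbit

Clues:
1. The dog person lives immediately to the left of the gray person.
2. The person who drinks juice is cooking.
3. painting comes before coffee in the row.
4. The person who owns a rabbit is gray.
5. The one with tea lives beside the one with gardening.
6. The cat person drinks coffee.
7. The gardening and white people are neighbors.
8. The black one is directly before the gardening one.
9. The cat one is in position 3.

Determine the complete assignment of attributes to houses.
Solution:

House | Hobby | Drink | Color | Pet
-----------------------------------
  1   | painting | tea | black | dog
  2   | gardening | soda | gray | rabbit
  3   | reading | coffee | white | cat
  4   | cooking | juice | brown | hamster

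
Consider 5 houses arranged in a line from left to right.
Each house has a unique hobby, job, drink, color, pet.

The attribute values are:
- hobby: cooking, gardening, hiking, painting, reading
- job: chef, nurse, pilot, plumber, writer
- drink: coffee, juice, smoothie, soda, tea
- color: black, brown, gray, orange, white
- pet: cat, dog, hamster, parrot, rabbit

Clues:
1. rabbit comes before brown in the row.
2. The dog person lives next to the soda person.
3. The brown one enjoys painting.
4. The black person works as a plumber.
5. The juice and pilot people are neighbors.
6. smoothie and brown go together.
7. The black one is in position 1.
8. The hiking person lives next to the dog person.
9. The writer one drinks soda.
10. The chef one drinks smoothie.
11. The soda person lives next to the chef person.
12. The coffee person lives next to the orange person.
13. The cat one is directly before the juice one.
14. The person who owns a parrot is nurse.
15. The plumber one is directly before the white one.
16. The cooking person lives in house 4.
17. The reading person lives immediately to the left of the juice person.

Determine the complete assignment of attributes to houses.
Solution:

House | Hobby | Job | Drink | Color | Pet
-----------------------------------------
  1   | reading | plumber | tea | black | cat
  2   | hiking | nurse | juice | white | parrot
  3   | gardening | pilot | coffee | gray | dog
  4   | cooking | writer | soda | orange | rabbit
  5   | painting | chef | smoothie | brown | hamster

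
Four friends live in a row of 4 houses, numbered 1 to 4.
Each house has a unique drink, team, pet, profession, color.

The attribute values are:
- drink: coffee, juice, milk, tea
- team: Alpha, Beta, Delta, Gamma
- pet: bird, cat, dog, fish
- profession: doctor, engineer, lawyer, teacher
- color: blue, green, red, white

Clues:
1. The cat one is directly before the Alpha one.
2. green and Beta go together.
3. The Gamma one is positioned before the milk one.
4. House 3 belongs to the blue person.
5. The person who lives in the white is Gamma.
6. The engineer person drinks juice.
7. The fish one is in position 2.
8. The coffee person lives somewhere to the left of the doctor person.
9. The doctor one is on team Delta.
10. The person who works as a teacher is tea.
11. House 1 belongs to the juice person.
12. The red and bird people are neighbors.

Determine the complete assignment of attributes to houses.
Solution:

House | Drink | Team | Pet | Profession | Color
-----------------------------------------------
  1   | juice | Gamma | cat | engineer | white
  2   | coffee | Alpha | fish | lawyer | red
  3   | milk | Delta | bird | doctor | blue
  4   | tea | Beta | dog | teacher | green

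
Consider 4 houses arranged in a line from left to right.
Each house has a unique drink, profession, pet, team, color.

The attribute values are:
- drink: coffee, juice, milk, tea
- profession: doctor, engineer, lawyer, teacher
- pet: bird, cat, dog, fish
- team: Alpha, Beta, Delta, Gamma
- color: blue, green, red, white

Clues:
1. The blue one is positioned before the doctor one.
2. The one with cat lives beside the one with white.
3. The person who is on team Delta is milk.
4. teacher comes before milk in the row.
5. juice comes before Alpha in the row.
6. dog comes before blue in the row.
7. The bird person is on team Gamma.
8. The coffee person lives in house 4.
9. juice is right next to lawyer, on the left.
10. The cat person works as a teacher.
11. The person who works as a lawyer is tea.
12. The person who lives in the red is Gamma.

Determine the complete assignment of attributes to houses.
Solution:

House | Drink | Profession | Pet | Team | Color
-----------------------------------------------
  1   | juice | teacher | cat | Beta | green
  2   | tea | lawyer | dog | Alpha | white
  3   | milk | engineer | fish | Delta | blue
  4   | coffee | doctor | bird | Gamma | red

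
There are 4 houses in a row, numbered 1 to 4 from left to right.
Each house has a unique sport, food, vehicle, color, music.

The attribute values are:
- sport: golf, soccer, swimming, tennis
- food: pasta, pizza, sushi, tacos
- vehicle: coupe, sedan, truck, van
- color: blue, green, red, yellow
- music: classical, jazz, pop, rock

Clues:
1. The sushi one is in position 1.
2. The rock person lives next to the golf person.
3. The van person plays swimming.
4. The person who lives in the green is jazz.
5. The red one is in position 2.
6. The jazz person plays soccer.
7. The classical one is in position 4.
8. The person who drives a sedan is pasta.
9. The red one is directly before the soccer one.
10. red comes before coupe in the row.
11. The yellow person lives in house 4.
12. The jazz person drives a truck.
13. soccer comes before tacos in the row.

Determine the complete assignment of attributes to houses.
Solution:

House | Sport | Food | Vehicle | Color | Music
----------------------------------------------
  1   | swimming | sushi | van | blue | rock
  2   | golf | pasta | sedan | red | pop
  3   | soccer | pizza | truck | green | jazz
  4   | tennis | tacos | coupe | yellow | classical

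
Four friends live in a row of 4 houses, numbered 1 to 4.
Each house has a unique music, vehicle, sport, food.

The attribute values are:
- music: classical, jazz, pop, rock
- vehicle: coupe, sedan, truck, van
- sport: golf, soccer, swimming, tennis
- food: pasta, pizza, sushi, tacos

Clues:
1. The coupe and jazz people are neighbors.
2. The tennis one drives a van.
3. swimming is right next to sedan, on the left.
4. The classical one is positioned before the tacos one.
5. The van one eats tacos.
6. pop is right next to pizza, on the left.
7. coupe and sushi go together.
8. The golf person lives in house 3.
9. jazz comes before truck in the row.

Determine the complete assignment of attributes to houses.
Solution:

House | Music | Vehicle | Sport | Food
--------------------------------------
  1   | pop | coupe | swimming | sushi
  2   | jazz | sedan | soccer | pizza
  3   | classical | truck | golf | pasta
  4   | rock | van | tennis | tacos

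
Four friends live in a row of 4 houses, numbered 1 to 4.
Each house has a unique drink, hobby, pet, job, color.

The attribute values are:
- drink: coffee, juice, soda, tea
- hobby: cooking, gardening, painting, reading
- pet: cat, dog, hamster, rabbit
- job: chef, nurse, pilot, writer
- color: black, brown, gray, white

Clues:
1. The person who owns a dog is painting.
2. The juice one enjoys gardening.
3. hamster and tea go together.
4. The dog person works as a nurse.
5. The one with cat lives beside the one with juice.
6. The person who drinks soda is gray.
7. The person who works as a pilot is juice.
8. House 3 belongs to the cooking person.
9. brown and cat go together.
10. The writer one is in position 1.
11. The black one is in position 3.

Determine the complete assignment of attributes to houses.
Solution:

House | Drink | Hobby | Pet | Job | Color
-----------------------------------------
  1   | coffee | reading | cat | writer | brown
  2   | juice | gardening | rabbit | pilot | white
  3   | tea | cooking | hamster | chef | black
  4   | soda | painting | dog | nurse | gray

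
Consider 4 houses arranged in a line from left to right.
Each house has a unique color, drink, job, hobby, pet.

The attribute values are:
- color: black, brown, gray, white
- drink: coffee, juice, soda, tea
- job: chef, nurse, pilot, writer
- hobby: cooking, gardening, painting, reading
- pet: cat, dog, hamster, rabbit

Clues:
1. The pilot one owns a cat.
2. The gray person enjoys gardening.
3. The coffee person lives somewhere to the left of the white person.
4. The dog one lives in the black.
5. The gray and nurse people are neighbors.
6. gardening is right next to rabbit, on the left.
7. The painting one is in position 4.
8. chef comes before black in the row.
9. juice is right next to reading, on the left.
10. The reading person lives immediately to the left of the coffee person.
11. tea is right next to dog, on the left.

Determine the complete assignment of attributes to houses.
Solution:

House | Color | Drink | Job | Hobby | Pet
-----------------------------------------
  1   | gray | juice | chef | gardening | hamster
  2   | brown | tea | nurse | reading | rabbit
  3   | black | coffee | writer | cooking | dog
  4   | white | soda | pilot | painting | cat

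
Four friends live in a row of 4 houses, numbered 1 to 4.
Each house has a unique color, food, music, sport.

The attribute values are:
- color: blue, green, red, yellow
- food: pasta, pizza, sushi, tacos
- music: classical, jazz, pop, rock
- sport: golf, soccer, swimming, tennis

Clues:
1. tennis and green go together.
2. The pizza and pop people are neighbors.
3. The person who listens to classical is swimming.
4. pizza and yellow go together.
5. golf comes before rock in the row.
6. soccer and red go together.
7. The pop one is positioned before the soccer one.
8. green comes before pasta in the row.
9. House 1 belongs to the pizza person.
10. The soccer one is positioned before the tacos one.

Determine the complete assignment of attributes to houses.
Solution:

House | Color | Food | Music | Sport
------------------------------------
  1   | yellow | pizza | jazz | golf
  2   | green | sushi | pop | tennis
  3   | red | pasta | rock | soccer
  4   | blue | tacos | classical | swimming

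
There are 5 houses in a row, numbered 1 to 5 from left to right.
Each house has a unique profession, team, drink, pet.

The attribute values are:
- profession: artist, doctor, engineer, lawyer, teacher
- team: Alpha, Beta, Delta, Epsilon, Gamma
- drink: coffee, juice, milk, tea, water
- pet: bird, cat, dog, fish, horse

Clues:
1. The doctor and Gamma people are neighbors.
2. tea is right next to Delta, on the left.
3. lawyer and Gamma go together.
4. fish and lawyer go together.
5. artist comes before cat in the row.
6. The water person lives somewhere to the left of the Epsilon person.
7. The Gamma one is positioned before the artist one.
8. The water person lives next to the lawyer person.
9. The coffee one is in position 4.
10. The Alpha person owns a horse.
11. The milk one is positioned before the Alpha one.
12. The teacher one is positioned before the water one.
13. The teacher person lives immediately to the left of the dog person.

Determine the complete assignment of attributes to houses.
Solution:

House | Profession | Team | Drink | Pet
---------------------------------------
  1   | teacher | Beta | tea | bird
  2   | doctor | Delta | water | dog
  3   | lawyer | Gamma | milk | fish
  4   | artist | Alpha | coffee | horse
  5   | engineer | Epsilon | juice | cat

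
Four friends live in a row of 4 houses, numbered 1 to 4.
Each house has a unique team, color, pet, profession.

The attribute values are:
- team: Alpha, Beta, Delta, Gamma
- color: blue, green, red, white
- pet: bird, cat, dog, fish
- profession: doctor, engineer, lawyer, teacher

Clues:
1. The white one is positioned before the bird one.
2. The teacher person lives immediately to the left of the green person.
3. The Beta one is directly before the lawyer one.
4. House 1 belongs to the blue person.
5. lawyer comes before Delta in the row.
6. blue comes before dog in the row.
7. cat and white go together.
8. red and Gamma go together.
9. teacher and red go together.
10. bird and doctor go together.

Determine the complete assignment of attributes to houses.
Solution:

House | Team | Color | Pet | Profession
---------------------------------------
  1   | Beta | blue | fish | engineer
  2   | Alpha | white | cat | lawyer
  3   | Gamma | red | dog | teacher
  4   | Delta | green | bird | doctor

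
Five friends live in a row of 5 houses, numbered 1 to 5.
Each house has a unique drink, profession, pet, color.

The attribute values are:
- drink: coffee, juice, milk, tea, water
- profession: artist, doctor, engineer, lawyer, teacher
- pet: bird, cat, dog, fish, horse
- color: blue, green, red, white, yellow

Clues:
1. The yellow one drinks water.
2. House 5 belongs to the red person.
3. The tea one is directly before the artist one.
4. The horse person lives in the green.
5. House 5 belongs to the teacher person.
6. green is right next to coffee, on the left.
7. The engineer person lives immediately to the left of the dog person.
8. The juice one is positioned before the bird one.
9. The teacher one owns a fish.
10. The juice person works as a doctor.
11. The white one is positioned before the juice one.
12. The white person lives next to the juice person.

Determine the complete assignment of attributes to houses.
Solution:

House | Drink | Profession | Pet | Color
----------------------------------------
  1   | tea | engineer | horse | green
  2   | coffee | artist | dog | white
  3   | juice | doctor | cat | blue
  4   | water | lawyer | bird | yellow
  5   | milk | teacher | fish | red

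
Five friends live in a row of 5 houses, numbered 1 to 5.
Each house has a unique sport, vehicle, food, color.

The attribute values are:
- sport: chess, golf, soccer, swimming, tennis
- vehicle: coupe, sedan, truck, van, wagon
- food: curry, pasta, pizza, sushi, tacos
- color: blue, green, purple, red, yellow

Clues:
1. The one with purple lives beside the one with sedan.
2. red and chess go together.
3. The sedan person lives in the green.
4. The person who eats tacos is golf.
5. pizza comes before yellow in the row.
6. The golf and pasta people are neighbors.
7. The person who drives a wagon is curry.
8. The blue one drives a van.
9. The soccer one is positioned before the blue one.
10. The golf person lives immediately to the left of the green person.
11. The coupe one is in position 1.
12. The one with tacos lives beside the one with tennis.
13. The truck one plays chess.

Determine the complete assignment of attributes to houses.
Solution:

House | Sport | Vehicle | Food | Color
--------------------------------------
  1   | golf | coupe | tacos | purple
  2   | tennis | sedan | pasta | green
  3   | chess | truck | pizza | red
  4   | soccer | wagon | curry | yellow
  5   | swimming | van | sushi | blue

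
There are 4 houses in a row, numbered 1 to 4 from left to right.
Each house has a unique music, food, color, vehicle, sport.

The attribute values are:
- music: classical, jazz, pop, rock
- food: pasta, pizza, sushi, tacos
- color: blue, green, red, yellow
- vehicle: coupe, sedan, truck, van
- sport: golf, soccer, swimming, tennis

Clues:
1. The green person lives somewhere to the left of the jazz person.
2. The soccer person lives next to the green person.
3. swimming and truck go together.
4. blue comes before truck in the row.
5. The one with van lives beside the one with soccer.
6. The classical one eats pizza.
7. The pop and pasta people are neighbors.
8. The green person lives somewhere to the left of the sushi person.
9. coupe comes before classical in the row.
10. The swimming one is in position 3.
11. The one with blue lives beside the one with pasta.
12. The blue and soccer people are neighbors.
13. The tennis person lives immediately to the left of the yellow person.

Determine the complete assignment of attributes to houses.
Solution:

House | Music | Food | Color | Vehicle | Sport
----------------------------------------------
  1   | pop | tacos | blue | van | tennis
  2   | rock | pasta | yellow | coupe | soccer
  3   | classical | pizza | green | truck | swimming
  4   | jazz | sushi | red | sedan | golf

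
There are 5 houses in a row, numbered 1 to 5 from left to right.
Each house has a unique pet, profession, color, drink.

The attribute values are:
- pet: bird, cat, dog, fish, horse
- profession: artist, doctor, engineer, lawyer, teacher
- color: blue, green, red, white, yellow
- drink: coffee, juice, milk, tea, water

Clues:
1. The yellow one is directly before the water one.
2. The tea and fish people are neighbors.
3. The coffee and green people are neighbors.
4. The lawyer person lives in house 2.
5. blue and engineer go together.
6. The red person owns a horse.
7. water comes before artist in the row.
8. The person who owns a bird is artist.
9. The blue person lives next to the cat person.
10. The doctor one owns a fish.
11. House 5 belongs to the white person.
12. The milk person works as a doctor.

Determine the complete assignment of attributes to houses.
Solution:

House | Pet | Profession | Color | Drink
----------------------------------------
  1   | dog | engineer | blue | coffee
  2   | cat | lawyer | green | tea
  3   | fish | doctor | yellow | milk
  4   | horse | teacher | red | water
  5   | bird | artist | white | juice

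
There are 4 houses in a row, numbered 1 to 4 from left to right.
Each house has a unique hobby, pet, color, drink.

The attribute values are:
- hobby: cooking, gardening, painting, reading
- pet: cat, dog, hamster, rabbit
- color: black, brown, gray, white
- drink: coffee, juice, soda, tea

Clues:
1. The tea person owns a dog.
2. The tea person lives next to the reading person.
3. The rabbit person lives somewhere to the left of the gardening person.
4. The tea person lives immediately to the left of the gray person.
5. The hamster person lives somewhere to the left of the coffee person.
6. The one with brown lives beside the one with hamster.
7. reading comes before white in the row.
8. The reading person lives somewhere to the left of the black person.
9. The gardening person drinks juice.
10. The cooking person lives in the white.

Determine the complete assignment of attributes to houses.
Solution:

House | Hobby | Pet | Color | Drink
-----------------------------------
  1   | painting | dog | brown | tea
  2   | reading | hamster | gray | soda
  3   | cooking | rabbit | white | coffee
  4   | gardening | cat | black | juice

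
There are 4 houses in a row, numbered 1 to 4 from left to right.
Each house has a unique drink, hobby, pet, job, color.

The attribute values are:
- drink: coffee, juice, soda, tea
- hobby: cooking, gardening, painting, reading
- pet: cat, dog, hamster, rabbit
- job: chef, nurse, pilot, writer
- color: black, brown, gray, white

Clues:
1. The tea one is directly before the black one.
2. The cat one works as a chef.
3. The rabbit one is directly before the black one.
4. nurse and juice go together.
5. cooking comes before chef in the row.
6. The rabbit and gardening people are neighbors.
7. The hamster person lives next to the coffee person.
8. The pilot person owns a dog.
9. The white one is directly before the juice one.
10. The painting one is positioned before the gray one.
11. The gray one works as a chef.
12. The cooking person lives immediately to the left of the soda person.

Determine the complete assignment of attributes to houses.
Solution:

House | Drink | Hobby | Pet | Job | Color
-----------------------------------------
  1   | tea | painting | rabbit | writer | white
  2   | juice | gardening | hamster | nurse | black
  3   | coffee | cooking | dog | pilot | brown
  4   | soda | reading | cat | chef | gray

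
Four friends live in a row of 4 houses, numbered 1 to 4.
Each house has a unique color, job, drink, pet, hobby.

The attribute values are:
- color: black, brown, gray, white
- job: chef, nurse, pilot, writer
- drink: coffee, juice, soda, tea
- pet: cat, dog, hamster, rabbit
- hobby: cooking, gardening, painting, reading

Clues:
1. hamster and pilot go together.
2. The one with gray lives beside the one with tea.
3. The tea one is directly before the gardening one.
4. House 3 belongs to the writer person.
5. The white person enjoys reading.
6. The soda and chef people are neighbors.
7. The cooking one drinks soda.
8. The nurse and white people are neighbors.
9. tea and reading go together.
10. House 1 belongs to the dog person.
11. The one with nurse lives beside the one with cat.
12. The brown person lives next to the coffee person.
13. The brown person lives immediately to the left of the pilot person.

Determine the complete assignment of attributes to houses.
Solution:

House | Color | Job | Drink | Pet | Hobby
-----------------------------------------
  1   | gray | nurse | soda | dog | cooking
  2   | white | chef | tea | cat | reading
  3   | brown | writer | juice | rabbit | gardening
  4   | black | pilot | coffee | hamster | painting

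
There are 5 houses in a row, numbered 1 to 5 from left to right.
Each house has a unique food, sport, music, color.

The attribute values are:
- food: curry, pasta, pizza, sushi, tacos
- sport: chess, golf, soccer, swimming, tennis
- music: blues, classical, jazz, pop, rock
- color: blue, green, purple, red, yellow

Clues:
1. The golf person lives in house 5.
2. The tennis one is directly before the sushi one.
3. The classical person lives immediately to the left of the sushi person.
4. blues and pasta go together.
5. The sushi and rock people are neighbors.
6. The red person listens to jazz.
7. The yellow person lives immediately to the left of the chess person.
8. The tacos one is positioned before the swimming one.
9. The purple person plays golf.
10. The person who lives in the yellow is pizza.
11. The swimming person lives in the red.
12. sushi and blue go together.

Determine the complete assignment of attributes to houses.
Solution:

House | Food | Sport | Music | Color
------------------------------------
  1   | pizza | tennis | classical | yellow
  2   | sushi | chess | pop | blue
  3   | tacos | soccer | rock | green
  4   | curry | swimming | jazz | red
  5   | pasta | golf | blues | purple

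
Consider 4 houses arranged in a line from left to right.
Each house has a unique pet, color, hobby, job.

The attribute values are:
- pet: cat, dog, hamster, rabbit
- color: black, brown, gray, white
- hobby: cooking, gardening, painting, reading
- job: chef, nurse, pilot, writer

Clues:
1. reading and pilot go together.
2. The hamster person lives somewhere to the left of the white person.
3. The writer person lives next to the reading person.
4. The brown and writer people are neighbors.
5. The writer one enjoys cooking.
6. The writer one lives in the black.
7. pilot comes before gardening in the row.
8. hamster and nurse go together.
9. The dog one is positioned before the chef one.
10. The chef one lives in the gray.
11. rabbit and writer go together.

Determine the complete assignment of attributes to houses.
Solution:

House | Pet | Color | Hobby | Job
---------------------------------
  1   | hamster | brown | painting | nurse
  2   | rabbit | black | cooking | writer
  3   | dog | white | reading | pilot
  4   | cat | gray | gardening | chef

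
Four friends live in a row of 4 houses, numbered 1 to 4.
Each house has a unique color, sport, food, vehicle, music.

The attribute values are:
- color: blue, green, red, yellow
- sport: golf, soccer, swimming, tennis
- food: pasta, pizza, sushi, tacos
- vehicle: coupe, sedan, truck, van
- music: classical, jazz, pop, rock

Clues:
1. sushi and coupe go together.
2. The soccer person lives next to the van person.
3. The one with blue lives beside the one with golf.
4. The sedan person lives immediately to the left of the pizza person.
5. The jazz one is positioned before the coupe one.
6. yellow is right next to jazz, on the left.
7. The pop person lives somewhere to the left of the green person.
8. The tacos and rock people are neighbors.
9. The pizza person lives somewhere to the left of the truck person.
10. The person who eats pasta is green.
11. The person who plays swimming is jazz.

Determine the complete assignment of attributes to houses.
Solution:

House | Color | Sport | Food | Vehicle | Music
----------------------------------------------
  1   | blue | soccer | tacos | sedan | pop
  2   | yellow | golf | pizza | van | rock
  3   | green | swimming | pasta | truck | jazz
  4   | red | tennis | sushi | coupe | classical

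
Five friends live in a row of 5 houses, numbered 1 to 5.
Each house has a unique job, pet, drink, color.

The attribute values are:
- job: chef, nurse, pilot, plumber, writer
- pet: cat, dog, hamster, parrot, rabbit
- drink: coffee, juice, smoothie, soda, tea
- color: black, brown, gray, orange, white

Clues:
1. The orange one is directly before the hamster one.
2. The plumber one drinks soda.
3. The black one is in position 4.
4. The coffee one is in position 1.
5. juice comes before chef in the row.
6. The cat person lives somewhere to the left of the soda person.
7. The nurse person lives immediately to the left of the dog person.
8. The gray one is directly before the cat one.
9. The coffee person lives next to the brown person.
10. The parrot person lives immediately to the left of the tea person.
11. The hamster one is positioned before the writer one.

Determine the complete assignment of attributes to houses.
Solution:

House | Job | Pet | Drink | Color
---------------------------------
  1   | pilot | parrot | coffee | orange
  2   | nurse | hamster | tea | brown
  3   | writer | dog | juice | gray
  4   | chef | cat | smoothie | black
  5   | plumber | rabbit | soda | white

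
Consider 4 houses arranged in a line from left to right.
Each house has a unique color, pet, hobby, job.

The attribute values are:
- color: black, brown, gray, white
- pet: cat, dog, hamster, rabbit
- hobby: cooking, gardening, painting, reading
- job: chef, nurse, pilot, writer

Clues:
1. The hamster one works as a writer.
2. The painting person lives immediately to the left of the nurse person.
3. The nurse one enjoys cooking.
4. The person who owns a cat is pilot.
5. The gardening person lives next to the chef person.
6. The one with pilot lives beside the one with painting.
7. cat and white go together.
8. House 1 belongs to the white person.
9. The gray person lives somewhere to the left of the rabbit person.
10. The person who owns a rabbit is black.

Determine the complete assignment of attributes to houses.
Solution:

House | Color | Pet | Hobby | Job
---------------------------------
  1   | white | cat | gardening | pilot
  2   | gray | dog | painting | chef
  3   | black | rabbit | cooking | nurse
  4   | brown | hamster | reading | writer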